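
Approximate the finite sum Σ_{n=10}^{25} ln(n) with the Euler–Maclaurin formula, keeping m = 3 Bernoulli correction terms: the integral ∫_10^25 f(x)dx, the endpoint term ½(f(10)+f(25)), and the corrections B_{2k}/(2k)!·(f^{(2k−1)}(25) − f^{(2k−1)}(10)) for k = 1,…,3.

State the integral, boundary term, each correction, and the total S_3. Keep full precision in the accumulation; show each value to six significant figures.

S_3 ≈ 45.2018

∫_10^25 ln(x) dx evaluates to 42.4460.
½[f(10) + f(25)] = ½[2.30259 + 3.21888] = 2.76073.
So far: 45.2068.
Order-1 term: 1/12 · (0.0400000 − 0.100000) = -0.00500000.
Running total after k=1: 45.2018.
Order-2 term: −1/720 · (0.000128000 − 0.00200000) = 2.60000e-06.
Running total after k=2: 45.2018.
Order-3 term: 1/30240 · (2.45760e-06 − 0.000240000) = -7.85524e-09.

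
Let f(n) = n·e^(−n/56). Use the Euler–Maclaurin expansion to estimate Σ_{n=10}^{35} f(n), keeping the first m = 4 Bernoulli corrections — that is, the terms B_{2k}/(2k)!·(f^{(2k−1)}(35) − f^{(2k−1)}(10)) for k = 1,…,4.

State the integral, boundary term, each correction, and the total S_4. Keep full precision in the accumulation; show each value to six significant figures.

The integral term ∫_10^35 x·e^(−x/56) dx = 363.880.
Boundary: ½(f(10) + f(35)) = ½(8.36464 + 18.7341) = 13.5494.
So far: 377.429.
Correction k=1: B_{2}/2! · (f^{(1)}(35) − f^{(1)}(10)) = 1/12 · (0.200723 − 0.687096) = -0.0405311.
Partial sum through k=1: 377.389.
Correction k=2: B_{4}/4! · (f^{(3)}(35) − f^{(3)}(10)) = −1/720 · (0.000405372 − 0.000752559) = 4.82204e-07.
Partial sum through k=2: 377.389.
Correction k=3: B_{6}/6! · (f^{(5)}(35) − f^{(5)}(10)) = 1/30240 · (2.38118e-07 − 4.10082e-07) = -5.68666e-12.
Partial sum through k=3: 377.389.
Correction k=4: B_{8}/8! · (f^{(7)}(35) − f^{(7)}(10)) = −1/1209600 · (1.10641e-10 − 1.85010e-10) = 6.14817e-17.

S_4 ≈ 377.389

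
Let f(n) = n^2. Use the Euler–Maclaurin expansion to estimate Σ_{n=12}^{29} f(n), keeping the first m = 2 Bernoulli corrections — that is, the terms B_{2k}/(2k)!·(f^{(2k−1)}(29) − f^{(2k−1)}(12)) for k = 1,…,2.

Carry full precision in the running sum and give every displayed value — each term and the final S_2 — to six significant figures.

S_2 ≈ 8049.00

∫_12^29 x^2 dx evaluates to 7553.67.
½[f(12) + f(29)] = ½[144.000 + 841.000] = 492.500.
Running total after boundary: 8046.17.
Correction k=1: B_{2}/2! · (f^{(1)}(29) − f^{(1)}(12)) = 1/12 · (58.0000 − 24.0000) = 2.83333.
Partial sum through k=1: 8049.00.
Correction k=2: B_{4}/4! · (f^{(3)}(29) − f^{(3)}(12)) = −1/720 · (0.00000 − 0.00000) = 0.00000.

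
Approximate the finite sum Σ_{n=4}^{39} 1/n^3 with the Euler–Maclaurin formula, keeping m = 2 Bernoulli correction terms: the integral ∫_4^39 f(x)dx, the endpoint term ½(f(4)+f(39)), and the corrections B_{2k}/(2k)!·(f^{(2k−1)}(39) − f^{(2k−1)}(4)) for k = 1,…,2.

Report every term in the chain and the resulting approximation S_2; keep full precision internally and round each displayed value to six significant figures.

S_2 ≈ 0.0396983

∫_4^39 1/x^3 dx evaluates to 0.0309213.
½[f(4) + f(39)] = ½[0.0156250 + 1.68580e-05] = 0.00782093.
Running total after boundary: 0.0387422.
k=1: B_{2}/(2)! × [f^{(1)}(39) − f^{(1)}(4)] = 1/12 × (-1.29677e-06 − (-0.0117188)) = 0.000976454.
After k=1: 0.0397187.
k=2: B_{4}/(4)! × [f^{(3)}(39) − f^{(3)}(4)] = −1/720 × (-1.70515e-08 − (-0.0146484)) = -2.03450e-05.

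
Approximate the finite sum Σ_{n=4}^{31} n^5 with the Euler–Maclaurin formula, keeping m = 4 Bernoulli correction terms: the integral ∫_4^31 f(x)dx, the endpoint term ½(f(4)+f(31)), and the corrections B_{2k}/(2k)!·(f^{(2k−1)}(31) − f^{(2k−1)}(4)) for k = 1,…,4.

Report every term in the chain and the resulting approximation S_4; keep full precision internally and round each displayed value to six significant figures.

Integral: ∫_4^31 x^5 dx = 1.47917e+08.
Boundary: ½(f(4) + f(31)) = ½(1024.00 + 2.86292e+07) = 1.43151e+07.
Running total after boundary: 1.62232e+08.
k=1: B_{2}/(2)! × [f^{(1)}(31) − f^{(1)}(4)] = 1/12 × (4.61760e+06 − 1280.00) = 384694.
After k=1: 1.62616e+08.
k=2: B_{4}/(4)! × [f^{(3)}(31) − f^{(3)}(4)] = −1/720 × (57660.0 − 960.000) = -78.7500.
After k=2: 1.62616e+08.
k=3: B_{6}/(6)! × [f^{(5)}(31) − f^{(5)}(4)] = 1/30240 × (120.000 − 120.000) = 0.00000.
After k=3: 1.62616e+08.
k=4: B_{8}/(8)! × [f^{(7)}(31) − f^{(7)}(4)] = −1/1209600 × (0.00000 − 0.00000) = 0.00000.

S_4 ≈ 1.62616e+08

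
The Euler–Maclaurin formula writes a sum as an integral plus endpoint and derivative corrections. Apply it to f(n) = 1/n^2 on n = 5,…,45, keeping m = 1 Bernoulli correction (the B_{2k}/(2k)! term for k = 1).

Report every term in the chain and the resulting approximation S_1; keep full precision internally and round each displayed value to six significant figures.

S_1 ≈ 0.199356

∫_5^45 1/x^2 dx evaluates to 0.177778.
½[f(5) + f(45)] = ½[0.0400000 + 0.000493827] = 0.0202469.
Integral + boundary = 0.198025.
k=1: B_{2}/(2)! × [f^{(1)}(45) − f^{(1)}(5)] = 1/12 × (-2.19479e-05 − (-0.0160000)) = 0.00133150.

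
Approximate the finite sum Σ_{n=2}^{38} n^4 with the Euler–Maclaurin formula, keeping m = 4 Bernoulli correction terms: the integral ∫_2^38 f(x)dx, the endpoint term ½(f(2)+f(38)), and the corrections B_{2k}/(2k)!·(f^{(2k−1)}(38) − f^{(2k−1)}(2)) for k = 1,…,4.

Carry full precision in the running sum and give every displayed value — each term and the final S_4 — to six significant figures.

The integral term ∫_2^38 x^4 dx = 1.58470e+07.
½[f(2) + f(38)] = ½[16.0000 + 2.08514e+06] = 1.04258e+06.
Running total after boundary: 1.68896e+07.
Correction k=1: B_{2}/2! · (f^{(1)}(38) − f^{(1)}(2)) = 1/12 · (219488 − 32.0000) = 18288.0.
Partial sum through k=1: 1.69079e+07.
Correction k=2: B_{4}/4! · (f^{(3)}(38) − f^{(3)}(2)) = −1/720 · (912.000 − 48.0000) = -1.20000.
Partial sum through k=2: 1.69079e+07.
Correction k=3: B_{6}/6! · (f^{(5)}(38) − f^{(5)}(2)) = 1/30240 · (0.00000 − 0.00000) = 0.00000.
Partial sum through k=3: 1.69079e+07.
Correction k=4: B_{8}/8! · (f^{(7)}(38) − f^{(7)}(2)) = −1/1209600 · (0.00000 − 0.00000) = 0.00000.

S_4 ≈ 1.69079e+07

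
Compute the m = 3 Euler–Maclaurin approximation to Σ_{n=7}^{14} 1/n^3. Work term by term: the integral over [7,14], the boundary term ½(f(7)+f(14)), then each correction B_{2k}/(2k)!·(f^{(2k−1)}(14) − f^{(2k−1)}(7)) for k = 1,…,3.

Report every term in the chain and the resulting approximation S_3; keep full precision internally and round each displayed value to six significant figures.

The integral term ∫_7^14 1/x^3 dx = 0.00765306.
Boundary: ½(f(7) + f(14)) = ½(0.00291545 + 0.000364431) = 0.00163994.
Integral + boundary = 0.00929300.
Correction k=1: B_{2}/2! · (f^{(1)}(14) − f^{(1)}(7)) = 1/12 · (-7.80925e-05 − (-0.00124948)) = 9.76156e-05.
After k=1: 0.00939062.
Correction k=2: B_{4}/4! · (f^{(3)}(14) − f^{(3)}(7)) = −1/720 · (-7.96862e-06 − (-0.000509992)) = -6.97254e-07.
After k=2: 0.00938992.
Correction k=3: B_{6}/6! · (f^{(5)}(14) − f^{(5)}(7)) = 1/30240 · (-1.70756e-06 − (-0.000437136)) = 1.43991e-08.

S_3 ≈ 0.00938994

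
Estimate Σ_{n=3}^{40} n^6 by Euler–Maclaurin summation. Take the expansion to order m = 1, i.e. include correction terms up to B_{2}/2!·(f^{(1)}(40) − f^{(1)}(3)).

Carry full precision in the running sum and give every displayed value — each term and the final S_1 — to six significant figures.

The integral term ∫_3^40 x^6 dx = 2.34057e+10.
Endpoint term: (f(3) + f(40))/2 = (729.000 + 4.09600e+09)/2 = 2.04800e+09.
Running total after boundary: 2.54537e+10.
Order-1 term: 1/12 · (6.14400e+08 − 1458.00) = 5.11999e+07.

S_1 ≈ 2.55049e+10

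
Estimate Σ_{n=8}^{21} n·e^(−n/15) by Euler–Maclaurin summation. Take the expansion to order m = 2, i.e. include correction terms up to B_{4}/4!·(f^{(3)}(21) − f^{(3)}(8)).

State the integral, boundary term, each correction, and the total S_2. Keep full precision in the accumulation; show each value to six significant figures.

The integral term ∫_8^21 x·e^(−x/15) dx = 69.2306.
½[f(8) + f(21)] = ½[4.69317 + 5.17854] = 4.93585.
Running total after boundary: 74.1664.
Correction k=1: B_{2}/2! · (f^{(1)}(21) − f^{(1)}(8)) = 1/12 · (-0.0986388 − 0.273768) = -0.0310339.
Running total after k=1: 74.1354.
Correction k=2: B_{4}/4! · (f^{(3)}(21) − f^{(3)}(8)) = −1/720 · (0.00175358 − 0.00643138) = 6.49695e-06.

S_2 ≈ 74.1354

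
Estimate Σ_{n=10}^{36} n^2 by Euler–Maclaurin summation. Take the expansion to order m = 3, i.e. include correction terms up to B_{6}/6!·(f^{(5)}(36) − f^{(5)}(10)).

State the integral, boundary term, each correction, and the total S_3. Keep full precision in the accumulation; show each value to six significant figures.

∫_10^36 x^2 dx evaluates to 15218.7.
Endpoint term: (f(10) + f(36))/2 = (100.000 + 1296.00)/2 = 698.000.
So far: 15916.7.
Correction k=1: B_{2}/2! · (f^{(1)}(36) − f^{(1)}(10)) = 1/12 · (72.0000 − 20.0000) = 4.33333.
After k=1: 15921.0.
Correction k=2: B_{4}/4! · (f^{(3)}(36) − f^{(3)}(10)) = −1/720 · (0.00000 − 0.00000) = 0.00000.
After k=2: 15921.0.
Correction k=3: B_{6}/6! · (f^{(5)}(36) − f^{(5)}(10)) = 1/30240 · (0.00000 − 0.00000) = 0.00000.

S_3 ≈ 15921.0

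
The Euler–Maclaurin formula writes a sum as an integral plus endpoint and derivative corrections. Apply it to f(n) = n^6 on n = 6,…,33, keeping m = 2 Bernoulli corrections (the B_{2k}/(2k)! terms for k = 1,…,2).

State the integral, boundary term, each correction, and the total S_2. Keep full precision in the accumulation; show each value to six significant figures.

∫_6^33 x^6 dx evaluates to 6.08831e+09.
Endpoint term: (f(6) + f(33))/2 = (46656.0 + 1.29147e+09)/2 = 6.45757e+08.
So far: 6.73407e+09.
Order-1 term: 1/12 · (2.34812e+08 − 46656.0) = 1.95638e+07.
After k=1: 6.75363e+09.
Order-2 term: −1/720 · (4.31244e+06 − 25920.0) = -5953.50.

S_2 ≈ 6.75362e+09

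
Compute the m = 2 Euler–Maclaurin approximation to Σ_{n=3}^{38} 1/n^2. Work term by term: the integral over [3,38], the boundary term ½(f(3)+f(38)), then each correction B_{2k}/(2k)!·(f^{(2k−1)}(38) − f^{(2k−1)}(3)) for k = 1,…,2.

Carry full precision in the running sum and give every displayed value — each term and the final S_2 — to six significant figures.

∫_3^38 1/x^2 dx evaluates to 0.307018.
Boundary: ½(f(3) + f(38)) = ½(0.111111 + 0.000692521) = 0.0559018.
So far: 0.362919.
Correction k=1: B_{2}/2! · (f^{(1)}(38) − f^{(1)}(3)) = 1/12 · (-3.64485e-05 − (-0.0740741)) = 0.00616980.
After k=1: 0.369089.
Correction k=2: B_{4}/4! · (f^{(3)}(38) − f^{(3)}(3)) = −1/720 · (-3.02896e-07 − (-0.0987654)) = -0.000137174.

S_2 ≈ 0.368952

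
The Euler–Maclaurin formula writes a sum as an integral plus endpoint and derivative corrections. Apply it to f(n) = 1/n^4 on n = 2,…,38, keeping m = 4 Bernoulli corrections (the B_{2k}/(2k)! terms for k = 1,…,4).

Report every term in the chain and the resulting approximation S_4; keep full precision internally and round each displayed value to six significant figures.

S_4 ≈ 0.0822153

∫_2^38 1/x^4 dx evaluates to 0.0416606.
½[f(2) + f(38)] = ½[0.0625000 + 4.79585e-07] = 0.0312502.
So far: 0.0729108.
k=1: B_{2}/(2)! × [f^{(1)}(38) − f^{(1)}(2)] = 1/12 × (-5.04826e-08 − (-0.125000)) = 0.0104167.
Partial sum through k=1: 0.0833275.
k=2: B_{4}/(4)! × [f^{(3)}(38) − f^{(3)}(2)] = −1/720 × (-1.04881e-09 − (-0.937500)) = -0.00130208.
Partial sum through k=2: 0.0820254.
k=3: B_{6}/(6)! × [f^{(5)}(38) − f^{(5)}(2)] = 1/30240 × (-4.06740e-11 − (-13.1250)) = 0.000434028.
Partial sum through k=3: 0.0824594.
k=4: B_{8}/(8)! × [f^{(7)}(38) − f^{(7)}(2)] = −1/1209600 × (-2.53508e-12 − (-295.312)) = -0.000244141.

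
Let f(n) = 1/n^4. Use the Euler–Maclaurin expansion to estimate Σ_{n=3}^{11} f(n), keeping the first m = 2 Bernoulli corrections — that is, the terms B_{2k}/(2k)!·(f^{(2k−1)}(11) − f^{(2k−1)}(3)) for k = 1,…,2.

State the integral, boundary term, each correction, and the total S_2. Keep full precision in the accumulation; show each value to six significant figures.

∫_3^11 1/x^4 dx evaluates to 0.0120952.
Endpoint term: (f(3) + f(11))/2 = (0.0123457 + 6.83013e-05)/2 = 0.00620699.
So far: 0.0183022.
Order-1 term: 1/12 · (-2.48369e-05 − (-0.0164609)) = 0.00136967.
Partial sum through k=1: 0.0196719.
Order-2 term: −1/720 · (-6.15790e-06 − (-0.0548697)) = -7.61993e-05.

S_2 ≈ 0.0195957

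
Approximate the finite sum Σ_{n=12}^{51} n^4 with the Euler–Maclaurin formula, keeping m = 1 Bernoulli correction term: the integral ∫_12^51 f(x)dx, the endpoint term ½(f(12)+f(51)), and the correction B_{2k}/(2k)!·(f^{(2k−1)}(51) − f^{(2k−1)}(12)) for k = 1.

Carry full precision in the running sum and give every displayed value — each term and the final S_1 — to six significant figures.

∫_12^51 x^4 dx evaluates to 6.89553e+07.
Boundary: ½(f(12) + f(51)) = ½(20736.0 + 6.76520e+06) = 3.39297e+06.
Integral + boundary = 7.23483e+07.
Order-1 term: 1/12 · (530604 − 6912.00) = 43641.0.

S_1 ≈ 7.23919e+07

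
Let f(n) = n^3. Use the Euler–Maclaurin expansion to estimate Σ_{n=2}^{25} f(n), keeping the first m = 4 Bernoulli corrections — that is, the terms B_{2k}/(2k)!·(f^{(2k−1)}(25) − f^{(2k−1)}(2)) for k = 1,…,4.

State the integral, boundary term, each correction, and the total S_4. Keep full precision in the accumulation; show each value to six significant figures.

The integral term ∫_2^25 x^3 dx = 97652.2.
½[f(2) + f(25)] = ½[8.00000 + 15625.0] = 7816.50.
So far: 105469.
Correction k=1: B_{2}/2! · (f^{(1)}(25) − f^{(1)}(2)) = 1/12 · (1875.00 − 12.0000) = 155.250.
Partial sum through k=1: 105624.
Correction k=2: B_{4}/4! · (f^{(3)}(25) − f^{(3)}(2)) = −1/720 · (6.00000 − 6.00000) = 0.00000.
Partial sum through k=2: 105624.
Correction k=3: B_{6}/6! · (f^{(5)}(25) − f^{(5)}(2)) = 1/30240 · (0.00000 − 0.00000) = 0.00000.
Partial sum through k=3: 105624.
Correction k=4: B_{8}/8! · (f^{(7)}(25) − f^{(7)}(2)) = −1/1209600 · (0.00000 − 0.00000) = 0.00000.

S_4 ≈ 105624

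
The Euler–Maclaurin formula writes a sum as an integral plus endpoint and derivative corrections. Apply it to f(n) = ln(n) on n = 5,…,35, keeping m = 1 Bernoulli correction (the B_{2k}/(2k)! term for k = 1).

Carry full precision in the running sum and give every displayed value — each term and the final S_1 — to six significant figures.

The integral term ∫_5^35 ln(x) dx = 86.3900.
Boundary: ½(f(5) + f(35)) = ½(1.60944 + 3.55535) = 2.58239.
So far: 88.9724.
Correction k=1: B_{2}/2! · (f^{(1)}(35) − f^{(1)}(5)) = 1/12 · (0.0285714 − 0.200000) = -0.0142857.

S_1 ≈ 88.9581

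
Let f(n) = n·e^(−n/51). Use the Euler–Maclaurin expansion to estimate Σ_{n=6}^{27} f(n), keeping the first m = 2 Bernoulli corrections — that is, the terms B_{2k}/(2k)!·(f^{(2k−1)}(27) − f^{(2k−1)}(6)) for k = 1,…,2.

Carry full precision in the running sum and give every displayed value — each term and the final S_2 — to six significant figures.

The integral term ∫_6^27 x·e^(−x/51) dx = 241.503.
Boundary: ½(f(6) + f(27)) = ½(5.33406 + 15.9017) = 10.6179.
Running total after boundary: 252.121.
Order-1 term: 1/12 · (0.277154 − 0.784420) = -0.0422722.
After k=1: 252.079.
Order-2 term: −1/720 · (0.000559422 − 0.000985175) = 5.91324e-07.

S_2 ≈ 252.079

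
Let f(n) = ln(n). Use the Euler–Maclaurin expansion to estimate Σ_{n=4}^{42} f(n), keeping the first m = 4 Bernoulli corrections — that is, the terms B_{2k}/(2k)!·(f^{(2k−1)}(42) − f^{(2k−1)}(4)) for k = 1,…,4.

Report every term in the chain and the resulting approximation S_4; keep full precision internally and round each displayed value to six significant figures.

S_4 ≈ 115.980

The integral term ∫_4^42 ln(x) dx = 113.437.
Boundary: ½(f(4) + f(42)) = ½(1.38629 + 3.73767) = 2.56198.
Running total after boundary: 115.999.
Correction k=1: B_{2}/2! · (f^{(1)}(42) − f^{(1)}(4)) = 1/12 · (0.0238095 − 0.250000) = -0.0188492.
After k=1: 115.980.
Correction k=2: B_{4}/4! · (f^{(3)}(42) − f^{(3)}(4)) = −1/720 · (2.69949e-05 − 0.0312500) = 4.33653e-05.
After k=2: 115.980.
Correction k=3: B_{6}/6! · (f^{(5)}(42) − f^{(5)}(4)) = 1/30240 · (1.83639e-07 − 0.0234375) = -7.75044e-07.
After k=3: 115.980.
Correction k=4: B_{8}/8! · (f^{(7)}(42) − f^{(7)}(4)) = −1/1209600 · (3.12311e-09 − 0.0439453) = 3.63304e-08.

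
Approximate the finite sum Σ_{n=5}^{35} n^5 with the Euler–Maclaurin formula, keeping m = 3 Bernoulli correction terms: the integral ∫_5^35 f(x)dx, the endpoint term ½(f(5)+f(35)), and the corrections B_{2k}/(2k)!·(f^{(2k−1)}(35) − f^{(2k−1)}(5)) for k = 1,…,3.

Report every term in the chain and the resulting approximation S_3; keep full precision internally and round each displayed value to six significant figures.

S_3 ≈ 3.33262e+08

Integral: ∫_5^35 x^5 dx = 3.06375e+08.
Endpoint term: (f(5) + f(35))/2 = (3125.00 + 5.25219e+07)/2 = 2.62625e+07.
Running total after boundary: 3.32638e+08.
Order-1 term: 1/12 · (7.50312e+06 − 3125.00) = 625000.
Running total after k=1: 3.33262e+08.
Order-2 term: −1/720 · (73500.0 − 1500.00) = -100.000.
Running total after k=2: 3.33262e+08.
Order-3 term: 1/30240 · (120.000 − 120.000) = 0.00000.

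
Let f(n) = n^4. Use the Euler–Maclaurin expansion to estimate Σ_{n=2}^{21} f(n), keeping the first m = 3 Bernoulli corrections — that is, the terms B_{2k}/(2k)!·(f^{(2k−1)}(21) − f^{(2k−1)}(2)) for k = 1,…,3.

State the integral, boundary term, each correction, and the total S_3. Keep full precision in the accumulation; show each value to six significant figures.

S_3 ≈ 917146

Integral: ∫_2^21 x^4 dx = 816814.
Endpoint term: (f(2) + f(21))/2 = (16.0000 + 194481)/2 = 97248.5.
So far: 914062.
Order-1 term: 1/12 · (37044.0 − 32.0000) = 3084.33.
Partial sum through k=1: 917147.
Order-2 term: −1/720 · (504.000 − 48.0000) = -0.633333.
Partial sum through k=2: 917146.
Order-3 term: 1/30240 · (0.00000 − 0.00000) = 0.00000.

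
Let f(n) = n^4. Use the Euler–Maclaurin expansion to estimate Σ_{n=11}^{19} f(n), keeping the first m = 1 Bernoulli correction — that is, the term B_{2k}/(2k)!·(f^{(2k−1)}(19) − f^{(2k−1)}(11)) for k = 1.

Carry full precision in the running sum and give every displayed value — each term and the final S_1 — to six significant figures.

S_1 ≈ 537333

Integral: ∫_11^19 x^4 dx = 463010.
Boundary: ½(f(11) + f(19)) = ½(14641.0 + 130321) = 72481.0.
Integral + boundary = 535491.
Correction k=1: B_{2}/2! · (f^{(1)}(19) − f^{(1)}(11)) = 1/12 · (27436.0 − 5324.00) = 1842.67.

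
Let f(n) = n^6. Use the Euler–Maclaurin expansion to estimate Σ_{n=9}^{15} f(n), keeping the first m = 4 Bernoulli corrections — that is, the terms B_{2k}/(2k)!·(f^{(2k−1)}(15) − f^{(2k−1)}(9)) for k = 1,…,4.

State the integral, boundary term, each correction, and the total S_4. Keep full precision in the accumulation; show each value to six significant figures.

Integral: ∫_9^15 x^6 dx = 2.37252e+07.
½[f(9) + f(15)] = ½[531441 + 1.13906e+07] = 5.96103e+06.
Running total after boundary: 2.96862e+07.
Order-1 term: 1/12 · (4.55625e+06 − 354294) = 350163.
Running total after k=1: 3.00364e+07.
Order-2 term: −1/720 · (405000 − 87480.0) = -441.000.
Running total after k=2: 3.00360e+07.
Order-3 term: 1/30240 · (10800.0 − 6480.00) = 0.142857.
Running total after k=3: 3.00360e+07.
Order-4 term: −1/1209600 · (0.00000 − 0.00000) = 0.00000.

S_4 ≈ 3.00360e+07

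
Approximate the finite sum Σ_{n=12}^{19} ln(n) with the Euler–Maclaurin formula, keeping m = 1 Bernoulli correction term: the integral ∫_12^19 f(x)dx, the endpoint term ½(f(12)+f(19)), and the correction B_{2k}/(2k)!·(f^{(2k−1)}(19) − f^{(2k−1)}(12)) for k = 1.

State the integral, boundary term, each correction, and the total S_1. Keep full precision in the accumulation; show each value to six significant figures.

The integral term ∫_12^19 ln(x) dx = 19.1255.
Boundary: ½(f(12) + f(19)) = ½(2.48491 + 2.94444) = 2.71467.
Integral + boundary = 21.8401.
Correction k=1: B_{2}/2! · (f^{(1)}(19) − f^{(1)}(12)) = 1/12 · (0.0526316 − 0.0833333) = -0.00255848.

S_1 ≈ 21.8376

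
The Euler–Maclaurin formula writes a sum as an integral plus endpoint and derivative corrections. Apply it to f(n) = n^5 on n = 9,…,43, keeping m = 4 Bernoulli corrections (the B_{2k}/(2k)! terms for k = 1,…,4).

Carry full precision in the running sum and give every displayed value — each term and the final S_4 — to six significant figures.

S_4 ≈ 1.12843e+09

Integral: ∫_9^43 x^5 dx = 1.05347e+09.
Boundary: ½(f(9) + f(43)) = ½(59049.0 + 1.47008e+08) = 7.35337e+07.
Integral + boundary = 1.12701e+09.
Order-1 term: 1/12 · (1.70940e+07 − 32805.0) = 1.42177e+06.
Running total after k=1: 1.12843e+09.
Order-2 term: −1/720 · (110940 − 4860.00) = -147.333.
Running total after k=2: 1.12843e+09.
Order-3 term: 1/30240 · (120.000 − 120.000) = 0.00000.
Running total after k=3: 1.12843e+09.
Order-4 term: −1/1209600 · (0.00000 − 0.00000) = 0.00000.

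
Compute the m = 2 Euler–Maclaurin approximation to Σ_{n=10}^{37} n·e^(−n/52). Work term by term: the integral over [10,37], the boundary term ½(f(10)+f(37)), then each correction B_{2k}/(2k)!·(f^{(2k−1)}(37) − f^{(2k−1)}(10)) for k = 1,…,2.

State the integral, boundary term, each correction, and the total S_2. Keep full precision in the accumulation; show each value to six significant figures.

S_2 ≈ 401.302

The integral term ∫_10^37 x·e^(−x/52) dx = 388.139.
½[f(10) + f(37)] = ½[8.25053 + 18.1629] = 13.2067.
Running total after boundary: 401.346.
k=1: B_{2}/(2)! × [f^{(1)}(37) − f^{(1)}(10)] = 1/12 × (0.141602 − 0.666389) = -0.0437322.
Partial sum through k=1: 401.302.
k=2: B_{4}/(4)! × [f^{(3)}(37) − f^{(3)}(10)] = −1/720 × (0.000415451 − 0.000856692) = 6.12835e-07.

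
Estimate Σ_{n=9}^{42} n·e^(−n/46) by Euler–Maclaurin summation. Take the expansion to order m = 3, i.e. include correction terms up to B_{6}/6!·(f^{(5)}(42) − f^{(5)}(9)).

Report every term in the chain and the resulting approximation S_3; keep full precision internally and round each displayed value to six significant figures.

S_3 ≈ 468.023

∫_9^42 x·e^(−x/46) dx evaluates to 455.948.
Endpoint term: (f(9) + f(42))/2 = (7.40068 + 16.8546)/2 = 12.1277.
Integral + boundary = 468.076.
Correction k=1: B_{2}/2! · (f^{(1)}(42) − f^{(1)}(9)) = 1/12 · (0.0348957 − 0.661414) = -0.0522098.
Partial sum through k=1: 468.023.
Correction k=2: B_{4}/4! · (f^{(3)}(42) − f^{(3)}(9)) = −1/720 · (0.000395793 − 0.00108980) = 9.63894e-07.
Partial sum through k=2: 468.023.
Correction k=3: B_{6}/6! · (f^{(5)}(42) − f^{(5)}(9)) = 1/30240 · (3.66302e-07 − 8.82333e-07) = -1.70645e-11.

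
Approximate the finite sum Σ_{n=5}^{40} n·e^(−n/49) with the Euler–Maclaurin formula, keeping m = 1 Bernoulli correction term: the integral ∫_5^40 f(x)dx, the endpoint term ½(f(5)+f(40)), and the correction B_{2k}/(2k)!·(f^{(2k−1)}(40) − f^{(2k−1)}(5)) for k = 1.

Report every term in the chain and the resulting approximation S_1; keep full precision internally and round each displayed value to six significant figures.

∫_5^40 x·e^(−x/49) dx evaluates to 461.528.
Endpoint term: (f(5) + f(40))/2 = (4.51496 + 17.6821)/2 = 11.0985.
So far: 472.626.
k=1: B_{2}/(2)! × [f^{(1)}(40) − f^{(1)}(5)] = 1/12 × (0.0811933 − 0.810851) = -0.0608048.

S_1 ≈ 472.565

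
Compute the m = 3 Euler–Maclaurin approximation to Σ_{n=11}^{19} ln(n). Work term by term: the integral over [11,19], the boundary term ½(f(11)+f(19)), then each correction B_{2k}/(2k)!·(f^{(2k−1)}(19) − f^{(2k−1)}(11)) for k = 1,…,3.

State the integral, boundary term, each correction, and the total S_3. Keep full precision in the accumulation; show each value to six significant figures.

S_3 ≈ 24.2355

The integral term ∫_11^19 ln(x) dx = 21.5675.
Endpoint term: (f(11) + f(19))/2 = (2.39790 + 2.94444)/2 = 2.67117.
Integral + boundary = 24.2387.
Order-1 term: 1/12 · (0.0526316 − 0.0909091) = -0.00318979.
Partial sum through k=1: 24.2355.
Order-2 term: −1/720 · (0.000291588 − 0.00150263) = 1.68200e-06.
Partial sum through k=2: 24.2355.
Order-3 term: 1/30240 · (9.69267e-06 − 0.000149021) = -4.60742e-09.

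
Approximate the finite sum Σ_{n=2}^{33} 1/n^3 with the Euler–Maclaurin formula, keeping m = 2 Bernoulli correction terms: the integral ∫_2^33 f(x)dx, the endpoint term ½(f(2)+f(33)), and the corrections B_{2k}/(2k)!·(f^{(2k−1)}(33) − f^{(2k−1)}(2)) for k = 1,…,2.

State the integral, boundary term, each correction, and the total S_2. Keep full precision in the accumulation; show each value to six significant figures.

S_2 ≈ 0.201377

The integral term ∫_2^33 1/x^3 dx = 0.124541.
Boundary: ½(f(2) + f(33)) = ½(0.125000 + 2.78265e-05) = 0.0625139.
Running total after boundary: 0.187055.
k=1: B_{2}/(2)! × [f^{(1)}(33) − f^{(1)}(2)] = 1/12 × (-2.52968e-06 − (-0.187500)) = 0.0156248.
Partial sum through k=1: 0.202680.
k=2: B_{4}/(4)! × [f^{(3)}(33) − f^{(3)}(2)] = −1/720 × (-4.64588e-08 − (-0.937500)) = -0.00130208.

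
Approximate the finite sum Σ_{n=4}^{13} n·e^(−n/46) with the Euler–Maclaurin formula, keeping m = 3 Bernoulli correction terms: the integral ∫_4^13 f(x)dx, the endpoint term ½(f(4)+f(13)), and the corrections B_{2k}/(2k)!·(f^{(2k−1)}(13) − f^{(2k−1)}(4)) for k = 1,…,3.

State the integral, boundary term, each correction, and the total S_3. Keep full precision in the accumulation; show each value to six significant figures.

∫_4^13 x·e^(−x/46) dx evaluates to 62.5959.
½[f(4) + f(13)] = ½[3.66687 + 9.79959] = 6.73323.
So far: 69.3291.
k=1: B_{2}/(2)! × [f^{(1)}(13) − f^{(1)}(4)] = 1/12 × (0.540780 − 0.837002) = -0.0246852.
After k=1: 69.3044.
k=2: B_{4}/(4)! × [f^{(3)}(13) − f^{(3)}(4)] = −1/720 × (0.000968057 − 0.00126202) = 4.08283e-07.
After k=2: 69.3044.
k=3: B_{6}/(6)! × [f^{(5)}(13) − f^{(5)}(4)] = 1/30240 × (7.94210e-07 − 1.00590e-06) = -7.00032e-12.

S_3 ≈ 69.3044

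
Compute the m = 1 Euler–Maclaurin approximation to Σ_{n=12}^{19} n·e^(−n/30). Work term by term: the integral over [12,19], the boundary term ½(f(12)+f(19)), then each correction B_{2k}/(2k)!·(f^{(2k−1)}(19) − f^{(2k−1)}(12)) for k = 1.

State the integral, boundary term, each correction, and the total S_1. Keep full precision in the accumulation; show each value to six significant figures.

Integral: ∫_12^19 x·e^(−x/30) dx = 64.2987.
Endpoint term: (f(12) + f(19))/2 = (8.04384 + 10.0856)/2 = 9.06471.
So far: 73.3634.
k=1: B_{2}/(2)! × [f^{(1)}(19) − f^{(1)}(12)] = 1/12 × (0.194634 − 0.402192) = -0.0172965.

S_1 ≈ 73.3461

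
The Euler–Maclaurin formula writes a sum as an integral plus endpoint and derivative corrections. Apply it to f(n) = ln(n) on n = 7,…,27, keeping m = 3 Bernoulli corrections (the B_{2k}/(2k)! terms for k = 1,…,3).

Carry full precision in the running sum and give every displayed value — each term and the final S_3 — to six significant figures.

S_3 ≈ 57.9783

Integral: ∫_7^27 ln(x) dx = 55.3662.
½[f(7) + f(27)] = ½[1.94591 + 3.29584] = 2.62087.
So far: 57.9871.
Order-1 term: 1/12 · (0.0370370 − 0.142857) = -0.00881834.
Partial sum through k=1: 57.9783.
Order-2 term: −1/720 · (0.000101611 − 0.00583090) = 7.95735e-06.
Partial sum through k=2: 57.9783.
Order-3 term: 1/30240 · (1.67260e-06 − 0.00142798) = -4.71661e-08.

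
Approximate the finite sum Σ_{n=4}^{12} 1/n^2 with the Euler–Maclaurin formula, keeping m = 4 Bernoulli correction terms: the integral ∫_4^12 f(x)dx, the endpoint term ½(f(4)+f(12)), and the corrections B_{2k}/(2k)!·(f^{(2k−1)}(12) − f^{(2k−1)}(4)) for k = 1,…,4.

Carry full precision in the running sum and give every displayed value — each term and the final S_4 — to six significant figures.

S_4 ≈ 0.203866

Integral: ∫_4^12 1/x^2 dx = 0.166667.
½[f(4) + f(12)] = ½[0.0625000 + 0.00694444] = 0.0347222.
So far: 0.201389.
Order-1 term: 1/12 · (-0.00115741 − (-0.0312500)) = 0.00250772.
Partial sum through k=1: 0.203897.
Order-2 term: −1/720 · (-9.64506e-05 − (-0.0234375)) = -3.24181e-05.
Partial sum through k=2: 0.203864.
Order-3 term: 1/30240 · (-2.00939e-05 − (-0.0439453)) = 1.45255e-06.
Partial sum through k=3: 0.203866.
Order-4 term: −1/1209600 · (-7.81429e-06 − (-0.153809)) = -1.27150e-07.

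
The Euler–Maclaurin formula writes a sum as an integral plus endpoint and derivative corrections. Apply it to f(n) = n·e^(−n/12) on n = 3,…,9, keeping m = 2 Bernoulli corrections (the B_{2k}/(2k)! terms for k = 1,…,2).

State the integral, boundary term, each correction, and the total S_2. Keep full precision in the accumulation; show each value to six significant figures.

∫_3^9 x·e^(−x/12) dx evaluates to 21.1478.
Endpoint term: (f(3) + f(9))/2 = (2.33640 + 4.25130)/2 = 3.29385.
So far: 24.4416.
Order-1 term: 1/12 · (0.118092 − 0.584101) = -0.0388341.
Partial sum through k=1: 24.4028.
Order-2 term: −1/720 · (0.00738073 − 0.0148729) = 1.04058e-05.

S_2 ≈ 24.4028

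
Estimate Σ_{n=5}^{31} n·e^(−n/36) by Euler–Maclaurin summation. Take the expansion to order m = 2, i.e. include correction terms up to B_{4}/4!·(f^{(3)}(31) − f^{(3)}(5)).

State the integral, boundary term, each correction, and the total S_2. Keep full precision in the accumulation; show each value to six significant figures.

The integral term ∫_5^31 x·e^(−x/36) dx = 265.066.
Endpoint term: (f(5) + f(31))/2 = (4.35162 + 13.1035)/2 = 8.72754.
Integral + boundary = 273.793.
Correction k=1: B_{2}/2! · (f^{(1)}(31) − f^{(1)}(5)) = 1/12 · (0.0587072 − 0.749446) = -0.0575616.
Running total after k=1: 273.736.
Correction k=2: B_{4}/4! · (f^{(3)}(31) − f^{(3)}(5)) = −1/720 · (0.000697602 − 0.00192137) = 1.69968e-06.

S_2 ≈ 273.736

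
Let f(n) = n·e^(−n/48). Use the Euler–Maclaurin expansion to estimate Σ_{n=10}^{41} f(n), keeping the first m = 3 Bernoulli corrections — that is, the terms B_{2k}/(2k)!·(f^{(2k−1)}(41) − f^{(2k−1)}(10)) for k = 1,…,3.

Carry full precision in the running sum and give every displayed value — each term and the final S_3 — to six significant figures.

S_3 ≈ 454.843

Integral: ∫_10^41 x·e^(−x/48) dx = 442.106.
Endpoint term: (f(10) + f(41))/2 = (8.11936 + 17.4511)/2 = 12.7853.
So far: 454.892.
Order-1 term: 1/12 · (0.0620722 − 0.642783) = -0.0483926.
Partial sum through k=1: 454.843.
Order-2 term: −1/720 · (0.000396418 − 0.000983792) = 8.15796e-07.
Partial sum through k=2: 454.843.
Order-3 term: 1/30240 · (3.32420e-07 − 7.32898e-07) = -1.32433e-11.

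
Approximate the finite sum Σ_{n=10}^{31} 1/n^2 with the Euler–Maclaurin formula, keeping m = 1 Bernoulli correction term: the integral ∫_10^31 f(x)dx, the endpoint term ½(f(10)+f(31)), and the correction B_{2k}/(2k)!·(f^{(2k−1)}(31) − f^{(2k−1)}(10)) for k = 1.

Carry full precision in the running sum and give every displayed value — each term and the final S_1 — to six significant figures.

S_1 ≈ 0.0734233

Integral: ∫_10^31 1/x^2 dx = 0.0677419.
½[f(10) + f(31)] = ½[0.0100000 + 0.00104058] = 0.00552029.
Running total after boundary: 0.0732622.
Correction k=1: B_{2}/2! · (f^{(1)}(31) − f^{(1)}(10)) = 1/12 · (-6.71344e-05 − (-0.00200000)) = 0.000161072.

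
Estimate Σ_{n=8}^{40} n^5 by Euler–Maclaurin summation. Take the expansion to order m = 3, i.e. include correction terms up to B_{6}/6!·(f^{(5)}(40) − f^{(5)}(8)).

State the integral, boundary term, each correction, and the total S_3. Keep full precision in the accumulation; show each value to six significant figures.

∫_8^40 x^5 dx evaluates to 6.82623e+08.
Boundary: ½(f(8) + f(40)) = ½(32768.0 + 1.02400e+08) = 5.12164e+07.
Running total after boundary: 7.33839e+08.
k=1: B_{2}/(2)! × [f^{(1)}(40) − f^{(1)}(8)] = 1/12 × (1.28000e+07 − 20480.0) = 1.06496e+06.
Partial sum through k=1: 7.34904e+08.
k=2: B_{4}/(4)! × [f^{(3)}(40) − f^{(3)}(8)] = −1/720 × (96000.0 − 3840.00) = -128.000.
Partial sum through k=2: 7.34904e+08.
k=3: B_{6}/(6)! × [f^{(5)}(40) − f^{(5)}(8)] = 1/30240 × (120.000 − 120.000) = 0.00000.

S_3 ≈ 7.34904e+08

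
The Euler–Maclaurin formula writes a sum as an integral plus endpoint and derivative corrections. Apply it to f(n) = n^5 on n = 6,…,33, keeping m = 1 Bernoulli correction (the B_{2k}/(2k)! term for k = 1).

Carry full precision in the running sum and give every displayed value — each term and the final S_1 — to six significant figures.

S_1 ≈ 2.35302e+08

The integral term ∫_6^33 x^5 dx = 2.15237e+08.
Boundary: ½(f(6) + f(33)) = ½(7776.00 + 3.91354e+07) = 1.95716e+07.
Running total after boundary: 2.34808e+08.
Order-1 term: 1/12 · (5.92960e+06 − 6480.00) = 493594.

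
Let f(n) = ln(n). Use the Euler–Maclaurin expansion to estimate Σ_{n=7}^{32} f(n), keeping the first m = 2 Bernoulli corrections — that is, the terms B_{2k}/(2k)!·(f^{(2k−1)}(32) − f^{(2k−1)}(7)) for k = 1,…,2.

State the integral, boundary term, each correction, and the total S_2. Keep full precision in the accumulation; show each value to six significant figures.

The integral term ∫_7^32 ln(x) dx = 72.2822.
Endpoint term: (f(7) + f(32))/2 = (1.94591 + 3.46574)/2 = 2.70582.
Integral + boundary = 74.9880.
k=1: B_{2}/(2)! × [f^{(1)}(32) − f^{(1)}(7)] = 1/12 × (0.0312500 − 0.142857) = -0.00930060.
Running total after k=1: 74.9787.
k=2: B_{4}/(4)! × [f^{(3)}(32) − f^{(3)}(7)] = −1/720 × (6.10352e-05 − 0.00583090) = 8.01371e-06.

S_2 ≈ 74.9787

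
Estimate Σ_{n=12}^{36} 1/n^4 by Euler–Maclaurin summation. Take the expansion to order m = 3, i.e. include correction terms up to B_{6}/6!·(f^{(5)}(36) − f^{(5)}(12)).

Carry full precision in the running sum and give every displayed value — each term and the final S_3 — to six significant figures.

The integral term ∫_12^36 1/x^4 dx = 0.000185757.
½[f(12) + f(36)] = ½[4.82253e-05 + 5.95374e-07] = 2.44103e-05.
Integral + boundary = 0.000210167.
Order-1 term: 1/12 · (-6.61527e-08 − (-1.60751e-05)) = 1.33408e-06.
Partial sum through k=1: 0.000211501.
Order-2 term: −1/720 · (-1.53131e-09 − (-3.34898e-06)) = -4.64923e-09.
Partial sum through k=2: 0.000211497.
Order-3 term: 1/30240 · (-6.61678e-11 − (-1.30238e-06)) = 4.30660e-11.

S_3 ≈ 0.000211497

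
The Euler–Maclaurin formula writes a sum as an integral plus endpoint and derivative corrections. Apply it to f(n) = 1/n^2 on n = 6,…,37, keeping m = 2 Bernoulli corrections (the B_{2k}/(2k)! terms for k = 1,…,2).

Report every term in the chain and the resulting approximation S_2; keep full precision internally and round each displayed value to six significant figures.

Integral: ∫_6^37 1/x^2 dx = 0.139640.
Boundary: ½(f(6) + f(37)) = ½(0.0277778 + 0.000730460) = 0.0142541.
Running total after boundary: 0.153894.
k=1: B_{2}/(2)! × [f^{(1)}(37) − f^{(1)}(6)] = 1/12 × (-3.94843e-05 − (-0.00925926)) = 0.000768315.
Running total after k=1: 0.154662.
k=2: B_{4}/(4)! × [f^{(3)}(37) − f^{(3)}(6)] = −1/720 × (-3.46101e-07 − (-0.00308642)) = -4.28621e-06.

S_2 ≈ 0.154658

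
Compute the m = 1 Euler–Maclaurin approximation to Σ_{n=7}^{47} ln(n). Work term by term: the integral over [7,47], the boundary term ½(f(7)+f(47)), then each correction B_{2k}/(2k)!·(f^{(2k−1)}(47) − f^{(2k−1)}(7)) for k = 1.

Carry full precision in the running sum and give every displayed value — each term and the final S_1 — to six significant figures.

Integral: ∫_7^47 ln(x) dx = 127.336.
Boundary: ½(f(7) + f(47)) = ½(1.94591 + 3.85015) = 2.89803.
Integral + boundary = 130.234.
Order-1 term: 1/12 · (0.0212766 − 0.142857) = -0.0101317.

S_1 ≈ 130.223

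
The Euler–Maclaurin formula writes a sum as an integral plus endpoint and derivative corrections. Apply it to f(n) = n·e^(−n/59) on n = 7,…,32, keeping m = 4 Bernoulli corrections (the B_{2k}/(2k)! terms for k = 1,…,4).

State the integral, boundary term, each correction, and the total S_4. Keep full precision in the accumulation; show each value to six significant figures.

Integral: ∫_7^32 x·e^(−x/59) dx = 336.994.
Endpoint term: (f(7) + f(32))/2 = (6.21687 + 18.6037)/2 = 12.4103.
Integral + boundary = 349.405.
Correction k=1: B_{2}/2! · (f^{(1)}(32) − f^{(1)}(7)) = 1/12 · (0.266049 − 0.782753) = -0.0430587.
Running total after k=1: 349.362.
Correction k=2: B_{4}/4! · (f^{(3)}(32) − f^{(3)}(7)) = −1/720 · (0.000410452 − 0.000735134) = 4.50947e-07.
Running total after k=2: 349.362.
Correction k=3: B_{6}/6! · (f^{(5)}(32) − f^{(5)}(7)) = 1/30240 · (2.13868e-07 − 3.57772e-07) = -4.75871e-12.
Running total after k=3: 349.362.
Correction k=4: B_{8}/8! · (f^{(7)}(32) − f^{(7)}(7)) = −1/1209600 · (8.90044e-11 − 1.44889e-10) = 4.62009e-17.

S_4 ≈ 349.362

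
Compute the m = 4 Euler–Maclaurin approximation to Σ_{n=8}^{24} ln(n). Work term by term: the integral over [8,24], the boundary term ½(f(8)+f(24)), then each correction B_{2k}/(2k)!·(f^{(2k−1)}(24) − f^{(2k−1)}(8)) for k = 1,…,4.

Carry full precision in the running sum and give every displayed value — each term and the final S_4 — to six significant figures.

∫_8^24 ln(x) dx evaluates to 43.6378.
½[f(8) + f(24)] = ½[2.07944 + 3.17805] = 2.62875.
Running total after boundary: 46.2665.
Correction k=1: B_{2}/2! · (f^{(1)}(24) − f^{(1)}(8)) = 1/12 · (0.0416667 − 0.125000) = -0.00694444.
Partial sum through k=1: 46.2596.
Correction k=2: B_{4}/4! · (f^{(3)}(24) − f^{(3)}(8)) = −1/720 · (0.000144676 − 0.00390625) = 5.22441e-06.
Partial sum through k=2: 46.2596.
Correction k=3: B_{6}/6! · (f^{(5)}(24) − f^{(5)}(8)) = 1/30240 · (3.01408e-06 − 0.000732422) = -2.41206e-08.
Partial sum through k=3: 46.2596.
Correction k=4: B_{8}/8! · (f^{(7)}(24) − f^{(7)}(8)) = −1/1209600 · (1.56983e-07 − 0.000343323) = 2.83702e-10.

S_4 ≈ 46.2596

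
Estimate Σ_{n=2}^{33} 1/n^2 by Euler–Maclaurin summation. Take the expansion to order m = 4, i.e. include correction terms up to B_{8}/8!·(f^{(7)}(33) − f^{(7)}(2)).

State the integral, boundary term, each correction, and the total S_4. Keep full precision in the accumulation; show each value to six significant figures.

Integral: ∫_2^33 1/x^2 dx = 0.469697.
Boundary: ½(f(2) + f(33)) = ½(0.250000 + 0.000918274) = 0.125459.
Integral + boundary = 0.595156.
Correction k=1: B_{2}/2! · (f^{(1)}(33) − f^{(1)}(2)) = 1/12 · (-5.56529e-05 − (-0.250000)) = 0.0208287.
Partial sum through k=1: 0.615985.
Correction k=2: B_{4}/4! · (f^{(3)}(33) − f^{(3)}(2)) = −1/720 · (-6.13256e-07 − (-0.750000)) = -0.00104167.
Partial sum through k=2: 0.614943.
Correction k=3: B_{6}/6! · (f^{(5)}(33) − f^{(5)}(2)) = 1/30240 · (-1.68941e-08 − (-5.62500)) = 0.000186012.
Partial sum through k=3: 0.615129.
Correction k=4: B_{8}/8! · (f^{(7)}(33) − f^{(7)}(2)) = −1/1209600 · (-8.68750e-10 − (-78.7500)) = -6.51042e-05.

S_4 ≈ 0.615064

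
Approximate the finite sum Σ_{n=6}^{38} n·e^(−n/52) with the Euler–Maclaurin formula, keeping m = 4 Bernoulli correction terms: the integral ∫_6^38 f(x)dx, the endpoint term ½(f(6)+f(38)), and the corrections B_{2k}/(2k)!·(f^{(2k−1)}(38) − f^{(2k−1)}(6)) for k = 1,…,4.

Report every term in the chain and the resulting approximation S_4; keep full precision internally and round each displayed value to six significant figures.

Integral: ∫_6^38 x·e^(−x/52) dx = 433.727.
Boundary: ½(f(6) + f(38)) = ½(5.34614 + 18.2985) = 11.8223.
Running total after boundary: 445.549.
Correction k=1: B_{2}/2! · (f^{(1)}(38) − f^{(1)}(6)) = 1/12 · (0.129645 − 0.788213) = -0.0548807.
Partial sum through k=1: 445.494.
Correction k=2: B_{4}/4! · (f^{(3)}(38) − f^{(3)}(6)) = −1/720 · (0.000404113 − 0.000950540) = 7.58926e-07.
Partial sum through k=2: 445.494.
Correction k=3: B_{6}/6! · (f^{(5)}(38) − f^{(5)}(6)) = 1/30240 · (2.81169e-07 − 5.95259e-07) = -1.03866e-11.
Partial sum through k=3: 445.494.
Correction k=4: B_{8}/8! · (f^{(7)}(38) − f^{(7)}(6)) = −1/1209600 · (1.52695e-10 − 3.10276e-10) = 1.30276e-16.

S_4 ≈ 445.494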